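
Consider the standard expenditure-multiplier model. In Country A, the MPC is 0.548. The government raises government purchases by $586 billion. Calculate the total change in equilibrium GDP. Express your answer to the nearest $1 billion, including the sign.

Expenditure multiplier = 1/(1 − MPC) = 1/(1 − 0.548) = 1/0.452 ≈ 2.212.
ΔY = k × ΔG = (+$586 billion) / 0.452 ≈ +$1,296 billion.

+$1,296 billion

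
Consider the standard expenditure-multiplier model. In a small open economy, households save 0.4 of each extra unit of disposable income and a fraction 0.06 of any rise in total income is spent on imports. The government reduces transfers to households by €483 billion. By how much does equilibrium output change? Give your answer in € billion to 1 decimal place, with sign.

MPC = 1 − MPS = 1 − 0.4 = 0.6.
The transfer change shifts disposable income by −€483 billion, so first-round consumption changes by c·ΔTR = 0.6 × (−€483 billion) = −€289.8 billion.
Expenditure multiplier = 1/(1 − c + m) = 1/(1 − 0.6 + 0.06) = 1/0.46 ≈ 2.174.
The transfer multiplier is c × k ≈ 1.304, so ΔY = k × (c·ΔTR) = (−€289.8 billion) / 0.46 = −€630 billion.

−€630.0 billion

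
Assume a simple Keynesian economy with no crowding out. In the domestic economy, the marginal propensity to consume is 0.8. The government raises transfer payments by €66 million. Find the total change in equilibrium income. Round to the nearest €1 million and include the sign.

The transfer change shifts disposable income by +€66 million, so first-round consumption changes by c·ΔTR = 0.8 × (+€66 million) = +€52.8 million.
Expenditure multiplier = 1/(1 − MPC) = 1/(1 − 0.8) = 1/0.2 = 5.
The transfer multiplier is c × k = 4, so ΔY = k × (c·ΔTR) = (+€52.8 million) / 0.2 = +€264 million.

+€264 million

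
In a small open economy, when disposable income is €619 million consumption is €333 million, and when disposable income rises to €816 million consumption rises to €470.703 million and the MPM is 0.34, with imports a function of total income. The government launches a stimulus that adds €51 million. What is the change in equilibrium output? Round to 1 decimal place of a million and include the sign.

MPC = ΔC/ΔYd = (470.703 − 333)/(816 − 619) = 137.703/197 = 0.699.
Spending multiplier = 1/(1 − c + m) = 1/(1 − 0.699 + 0.34) = 1/0.641 ≈ 1.56.
ΔY = k × ΔG = (+€51 million) / 0.641 ≈ +€79.6 million.

+€79.6 million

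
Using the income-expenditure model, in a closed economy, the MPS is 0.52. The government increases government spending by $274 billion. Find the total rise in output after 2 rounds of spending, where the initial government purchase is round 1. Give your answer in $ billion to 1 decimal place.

MPC = 1 − MPS = 1 − 0.52 = 0.48.
Round 1 adds ΔG = $274 billion; each later round is MPC = 0.48 times the previous.
After 2 rounds: 274 + 131.52 = ΔG·(1 − c^2)/(1 − c) = 274 × (1 − 0.2304)/0.52 ≈ $405.5 billion.

$405.5 billion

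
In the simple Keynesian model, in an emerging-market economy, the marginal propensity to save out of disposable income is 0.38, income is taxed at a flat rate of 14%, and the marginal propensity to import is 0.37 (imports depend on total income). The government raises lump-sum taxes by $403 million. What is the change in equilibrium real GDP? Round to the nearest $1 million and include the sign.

−$299 million

MPC = 1 − MPS = 1 − 0.38 = 0.62.
A lump-sum tax change of +$403 million shifts disposable income by −$403 million; first-round consumption changes by −c × ΔT = −0.62 × (+$403 million) = −$249.86 million.
Expenditure multiplier = 1/(1 − c(1−t) + m) = 1/(1 − 0.62×0.86 + 0.37) = 1/0.8368 ≈ 1.195.
The tax multiplier is −c × k ≈ −0.741, so ΔY = k × (−c·ΔT) = (−$249.86 million) / 0.8368 ≈ −$299 million.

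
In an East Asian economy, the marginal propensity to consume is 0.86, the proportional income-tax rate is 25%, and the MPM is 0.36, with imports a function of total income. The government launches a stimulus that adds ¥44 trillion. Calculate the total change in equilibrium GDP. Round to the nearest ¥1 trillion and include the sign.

+¥62 trillion

Spending multiplier = 1/(1 − c(1−t) + m) = 1/(1 − 0.86×0.75 + 0.36) = 1/0.715 ≈ 1.399.
ΔY = k × ΔG = (+¥44 trillion) / 0.715 ≈ +¥62 trillion.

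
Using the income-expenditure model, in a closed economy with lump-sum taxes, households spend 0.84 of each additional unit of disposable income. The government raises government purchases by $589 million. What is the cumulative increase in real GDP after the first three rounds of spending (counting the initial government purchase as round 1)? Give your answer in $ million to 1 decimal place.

$1,499.4 million

Round 1 adds ΔG = $589 million; each later round is MPC = 0.84 times the previous.
After 3 rounds: 589 + 494.76 + 415.5984 = ΔG·(1 − c^3)/(1 − c) = 589 × (1 − 0.592704)/0.16 ≈ $1,499.4 million.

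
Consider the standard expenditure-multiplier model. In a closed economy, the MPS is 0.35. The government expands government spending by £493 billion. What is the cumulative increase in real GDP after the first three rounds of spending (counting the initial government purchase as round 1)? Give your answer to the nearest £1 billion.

MPC = 1 − MPS = 1 − 0.35 = 0.65.
Round 1 adds ΔG = £493 billion; each later round is MPC = 0.65 times the previous.
After 3 rounds: 493 + 320.45 + 208.2925 = ΔG·(1 − c^3)/(1 − c) = 493 × (1 − 0.274625)/0.35 ≈ £1,022 billion.

£1,022 billion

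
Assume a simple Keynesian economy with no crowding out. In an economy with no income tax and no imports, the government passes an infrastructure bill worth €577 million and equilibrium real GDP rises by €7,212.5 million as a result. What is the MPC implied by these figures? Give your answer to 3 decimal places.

0.920

Implied spending multiplier k = ΔY/ΔG = 7,212.5/577 = 12.5.
Since k = 1/(1 − MPC), MPC = 1 − 1/k = 1 − ΔG/ΔY = 1 − 577/7,212.5 = 0.920.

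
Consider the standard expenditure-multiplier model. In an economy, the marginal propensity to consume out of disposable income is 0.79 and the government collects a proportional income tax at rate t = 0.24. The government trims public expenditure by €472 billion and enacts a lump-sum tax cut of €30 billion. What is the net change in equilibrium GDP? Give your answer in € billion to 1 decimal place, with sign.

Expenditure multiplier = 1/(1 − c(1−t)) = 1/(1 − 0.79×0.76) = 1/0.3996 ≈ 2.503.
ΔG contributes k·ΔG = (−€472 billion) / 0.3996 ≈ −€1,181.2 billion.
ΔT of −€30 billion changes first-round spending by −c·ΔT = +€23.7 billion, contributing k·(−c·ΔT) = (+€23.7 billion) / 0.3996 ≈ +€59.3 billion.
Net ΔY = k(ΔG − c·ΔT) = (−€448.3 billion) / 0.3996 ≈ −€1,121.9 billion.

−€1,121.9 billion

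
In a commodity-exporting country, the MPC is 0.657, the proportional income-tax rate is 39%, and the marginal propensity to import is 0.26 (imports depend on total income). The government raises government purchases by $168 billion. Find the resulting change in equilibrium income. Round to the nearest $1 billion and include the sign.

+$196 billion

Expenditure multiplier = 1/(1 − c(1−t) + m) = 1/(1 − 0.657×0.61 + 0.26) = 1/0.85923 ≈ 1.164.
ΔY = k × ΔG = (+$168 billion) / 0.85923 ≈ +$196 billion.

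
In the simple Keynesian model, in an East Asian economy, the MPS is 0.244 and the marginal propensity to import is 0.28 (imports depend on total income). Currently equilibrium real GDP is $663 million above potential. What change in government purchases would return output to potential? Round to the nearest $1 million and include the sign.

MPC = 1 − MPS = 1 − 0.244 = 0.756.
Spending multiplier = 1/(1 − c + m) = 1/(1 − 0.756 + 0.28) = 1/0.524 ≈ 1.908.
Need ΔY = −$663 million, so ΔG = ΔY/k = (−$663 million) × 0.524 ≈ −$347 million.
The government should cut government purchases by $347 million.

−$347 million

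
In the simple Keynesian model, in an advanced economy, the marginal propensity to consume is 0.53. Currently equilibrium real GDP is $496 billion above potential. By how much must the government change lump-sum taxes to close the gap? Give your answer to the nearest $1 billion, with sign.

Spending multiplier = 1/(1 − MPC) = 1/(1 − 0.53) = 1/0.47 ≈ 2.128.
Tax multiplier = −c·k = −0.53/0.47 ≈ −1.128. Need ΔY = −$496 billion, so ΔT = ΔY/(−c·k) = −(−$496 billion) × 0.47 / 0.53 ≈ +$440 billion.
The government should raise lump-sum taxes by $440 billion.

+$440 billion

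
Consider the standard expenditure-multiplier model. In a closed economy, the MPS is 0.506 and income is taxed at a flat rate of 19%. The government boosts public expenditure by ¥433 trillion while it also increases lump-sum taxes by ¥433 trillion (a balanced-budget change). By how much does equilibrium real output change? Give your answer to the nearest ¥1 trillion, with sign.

+¥365 trillion

MPC = 1 − MPS = 1 − 0.506 = 0.494.
Expenditure multiplier = 1/(1 − c(1−t)) = 1/(1 − 0.494×0.81) = 1/0.59986 ≈ 1.667.
ΔG contributes k·ΔG = (+¥433 trillion) / 0.59986 ≈ +¥721.8 trillion.
ΔT of +¥433 trillion changes first-round spending by −c·ΔT = −¥213.902 trillion, contributing k·(−c·ΔT) = (−¥213.902 trillion) / 0.59986 ≈ −¥356.6 trillion.
Net ΔY = k(ΔG − c·ΔT) = (+¥219.098 trillion) / 0.59986 ≈ +¥365 trillion.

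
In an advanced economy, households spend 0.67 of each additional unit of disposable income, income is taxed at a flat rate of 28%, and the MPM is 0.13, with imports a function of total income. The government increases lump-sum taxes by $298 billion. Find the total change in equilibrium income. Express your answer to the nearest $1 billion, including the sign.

−$308 billion

A lump-sum tax change of +$298 billion shifts disposable income by −$298 billion; first-round consumption changes by −c × ΔT = −0.67 × (+$298 billion) = −$199.66 billion.
Expenditure multiplier = 1/(1 − c(1−t) + m) = 1/(1 − 0.67×0.72 + 0.13) = 1/0.6476 ≈ 1.544.
The tax multiplier is −c × k ≈ −1.035, so ΔY = k × (−c·ΔT) = (−$199.66 billion) / 0.6476 ≈ −$308 billion.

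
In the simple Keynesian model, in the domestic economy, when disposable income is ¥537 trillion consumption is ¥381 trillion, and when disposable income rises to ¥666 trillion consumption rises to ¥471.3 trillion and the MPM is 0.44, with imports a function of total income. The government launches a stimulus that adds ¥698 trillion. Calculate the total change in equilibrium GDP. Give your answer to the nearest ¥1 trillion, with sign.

+¥943 trillion

MPC = ΔC/ΔYd = (471.3 − 381)/(666 − 537) = 90.3/129 = 0.7.
Government-spending multiplier = 1/(1 − c + m) = 1/(1 − 0.7 + 0.44) = 1/0.74 ≈ 1.351.
ΔY = k × ΔG = (+¥698 trillion) / 0.74 ≈ +¥943 trillion.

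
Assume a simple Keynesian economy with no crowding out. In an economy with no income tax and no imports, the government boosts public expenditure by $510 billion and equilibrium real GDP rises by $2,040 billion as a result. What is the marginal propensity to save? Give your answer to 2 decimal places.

0.25

Implied spending multiplier k = ΔY/ΔG = 2,040/510 = 4.
Since k = 1/(1 − MPC), MPC = 1 − 1/k = 1 − ΔG/ΔY = 1 − 510/2,040 = 0.75.
MPS = 1 − MPC = 0.25.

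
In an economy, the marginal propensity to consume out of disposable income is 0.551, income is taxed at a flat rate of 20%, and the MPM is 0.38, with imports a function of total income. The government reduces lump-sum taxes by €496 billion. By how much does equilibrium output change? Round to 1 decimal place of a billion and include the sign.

+€291.0 billion

A lump-sum tax change of −€496 billion shifts disposable income by +€496 billion; first-round consumption changes by −c × ΔT = −0.551 × (−€496 billion) = +€273.296 billion.
Expenditure multiplier = 1/(1 − c(1−t) + m) = 1/(1 − 0.551×0.8 + 0.38) = 1/0.9392 ≈ 1.065.
The tax multiplier is −c × k ≈ −0.587, so ΔY = k × (−c·ΔT) = (+€273.296 billion) / 0.9392 ≈ +€291 billion.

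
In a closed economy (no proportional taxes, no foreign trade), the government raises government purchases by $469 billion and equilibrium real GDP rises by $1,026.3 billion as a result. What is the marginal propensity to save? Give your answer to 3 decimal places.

Implied spending multiplier k = ΔY/ΔG = 1,026.3/469 ≈ 2.1883.
Since k = 1/(1 − MPC), MPC = 1 − 1/k = 1 − ΔG/ΔY = 1 − 469/1,026.3 ≈ 0.543.
MPS = 1 − MPC = 0.457.

0.457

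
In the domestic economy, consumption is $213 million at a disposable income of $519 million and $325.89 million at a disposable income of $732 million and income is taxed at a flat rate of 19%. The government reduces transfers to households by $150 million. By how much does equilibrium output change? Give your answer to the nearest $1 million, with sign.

−$139 million

MPC = ΔC/ΔYd = (325.89 − 213)/(732 − 519) = 112.89/213 = 0.53.
The transfer change shifts disposable income by −$150 million, so first-round consumption changes by c·ΔTR = 0.53 × (−$150 million) = −$79.5 million.
Expenditure multiplier = 1/(1 − c(1−t)) = 1/(1 − 0.53×0.81) = 1/0.5707 ≈ 1.752.
The transfer multiplier is c × k ≈ 0.929, so ΔY = k × (c·ΔTR) = (−$79.5 million) / 0.5707 ≈ −$139 million.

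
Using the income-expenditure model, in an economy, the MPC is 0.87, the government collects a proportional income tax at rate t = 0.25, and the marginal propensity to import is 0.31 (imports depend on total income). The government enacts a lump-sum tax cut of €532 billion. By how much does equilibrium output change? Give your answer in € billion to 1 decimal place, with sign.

+€703.9 billion

A lump-sum tax change of −€532 billion shifts disposable income by +€532 billion; first-round consumption changes by −c × ΔT = −0.87 × (−€532 billion) = +€462.84 billion.
Expenditure multiplier = 1/(1 − c(1−t) + m) = 1/(1 − 0.87×0.75 + 0.31) = 1/0.6575 ≈ 1.521.
The tax multiplier is −c × k ≈ −1.323, so ΔY = k × (−c·ΔT) = (+€462.84 billion) / 0.6575 ≈ +€703.9 billion.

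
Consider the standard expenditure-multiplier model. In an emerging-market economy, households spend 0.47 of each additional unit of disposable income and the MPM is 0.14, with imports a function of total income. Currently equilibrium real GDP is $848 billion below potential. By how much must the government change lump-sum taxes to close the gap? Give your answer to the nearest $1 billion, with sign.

Spending multiplier = 1/(1 − c + m) = 1/(1 − 0.47 + 0.14) = 1/0.67 ≈ 1.493.
Tax multiplier = −c·k = −0.47/0.67 ≈ −0.701. Need ΔY = +$848 billion, so ΔT = ΔY/(−c·k) = −(+$848 billion) × 0.67 / 0.47 ≈ −$1,209 billion.
The government should cut lump-sum taxes by $1,209 billion.

−$1,209 billion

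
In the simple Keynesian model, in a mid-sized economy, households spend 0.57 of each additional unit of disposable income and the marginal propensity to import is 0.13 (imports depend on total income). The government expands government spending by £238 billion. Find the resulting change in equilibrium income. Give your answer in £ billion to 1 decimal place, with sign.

+£425.0 billion

Government-spending multiplier = 1/(1 − c + m) = 1/(1 − 0.57 + 0.13) = 1/0.56 ≈ 1.786.
ΔY = k × ΔG = (+£238 billion) / 0.56 = +£425 billion.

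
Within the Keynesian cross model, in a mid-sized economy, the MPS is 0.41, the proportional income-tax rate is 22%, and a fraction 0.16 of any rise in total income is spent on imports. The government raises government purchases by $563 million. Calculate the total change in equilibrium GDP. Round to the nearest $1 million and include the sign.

+$805 million

MPC = 1 − MPS = 1 − 0.41 = 0.59.
Government-spending multiplier = 1/(1 − c(1−t) + m) = 1/(1 − 0.59×0.78 + 0.16) = 1/0.6998 ≈ 1.429.
ΔY = k × ΔG = (+$563 million) / 0.6998 ≈ +$805 million.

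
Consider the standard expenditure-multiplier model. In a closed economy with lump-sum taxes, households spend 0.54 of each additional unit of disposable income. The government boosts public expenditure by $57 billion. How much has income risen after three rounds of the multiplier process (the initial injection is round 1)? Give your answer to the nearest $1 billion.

$104 billion

Round 1 adds ΔG = $57 billion; each later round is MPC = 0.54 times the previous.
After 3 rounds: 57 + 30.78 + 16.6212 = ΔG·(1 − c^3)/(1 − c) = 57 × (1 − 0.157464)/0.46 ≈ $104 billion.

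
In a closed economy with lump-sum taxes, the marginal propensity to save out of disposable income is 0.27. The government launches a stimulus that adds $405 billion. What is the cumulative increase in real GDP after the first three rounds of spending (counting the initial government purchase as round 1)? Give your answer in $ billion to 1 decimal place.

MPC = 1 − MPS = 1 − 0.27 = 0.73.
Round 1 adds ΔG = $405 billion; each later round is MPC = 0.73 times the previous.
After 3 rounds: 405 + 295.65 + 215.8245 = ΔG·(1 − c^3)/(1 − c) = 405 × (1 − 0.389017)/0.27 ≈ $916.5 billion.

$916.5 billion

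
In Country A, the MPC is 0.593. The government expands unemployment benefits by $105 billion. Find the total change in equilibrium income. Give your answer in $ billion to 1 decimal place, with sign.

+$153.0 billion

The transfer change shifts disposable income by +$105 billion, so first-round consumption changes by c·ΔTR = 0.593 × (+$105 billion) = +$62.265 billion.
Expenditure multiplier = 1/(1 − MPC) = 1/(1 − 0.593) = 1/0.407 ≈ 2.457.
The transfer multiplier is c × k ≈ 1.457, so ΔY = k × (c·ΔTR) = (+$62.265 billion) / 0.407 ≈ +$153 billion.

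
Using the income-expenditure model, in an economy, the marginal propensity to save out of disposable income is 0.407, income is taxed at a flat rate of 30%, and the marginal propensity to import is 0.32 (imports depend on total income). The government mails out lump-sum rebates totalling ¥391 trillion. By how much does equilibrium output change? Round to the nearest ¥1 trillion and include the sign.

+¥256 trillion

MPC = 1 − MPS = 1 − 0.407 = 0.593.
A lump-sum tax change of −¥391 trillion shifts disposable income by +¥391 trillion; first-round consumption changes by −c × ΔT = −0.593 × (−¥391 trillion) = +¥231.863 trillion.
Expenditure multiplier = 1/(1 − c(1−t) + m) = 1/(1 − 0.593×0.7 + 0.32) = 1/0.9049 ≈ 1.105.
The tax multiplier is −c × k ≈ −0.655, so ΔY = k × (−c·ΔT) = (+¥231.863 trillion) / 0.9049 ≈ +¥256 trillion.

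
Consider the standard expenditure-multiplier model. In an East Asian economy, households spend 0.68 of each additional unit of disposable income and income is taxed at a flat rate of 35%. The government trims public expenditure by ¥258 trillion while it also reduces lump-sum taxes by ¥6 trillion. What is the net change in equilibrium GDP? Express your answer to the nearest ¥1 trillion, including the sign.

Expenditure multiplier = 1/(1 − c(1−t)) = 1/(1 − 0.68×0.65) = 1/0.558 ≈ 1.792.
ΔG contributes k·ΔG = (−¥258 trillion) / 0.558 ≈ −¥462.4 trillion.
ΔT of −¥6 trillion changes first-round spending by −c·ΔT = +¥4.08 trillion, contributing k·(−c·ΔT) = (+¥4.08 trillion) / 0.558 ≈ +¥7.3 trillion.
Net ΔY = k(ΔG − c·ΔT) = (−¥253.92 trillion) / 0.558 ≈ −¥455 trillion.

−¥455 trillion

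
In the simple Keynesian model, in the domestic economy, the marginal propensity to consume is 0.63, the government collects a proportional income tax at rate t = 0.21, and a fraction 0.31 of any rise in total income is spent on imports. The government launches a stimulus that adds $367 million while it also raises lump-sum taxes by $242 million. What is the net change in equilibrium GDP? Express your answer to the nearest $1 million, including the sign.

+$264 million

Expenditure multiplier = 1/(1 − c(1−t) + m) = 1/(1 − 0.63×0.79 + 0.31) = 1/0.8123 ≈ 1.231.
ΔG contributes k·ΔG = (+$367 million) / 0.8123 ≈ +$451.8 million.
ΔT of +$242 million changes first-round spending by −c·ΔT = −$152.46 million, contributing k·(−c·ΔT) = (−$152.46 million) / 0.8123 ≈ −$187.7 million.
Net ΔY = k(ΔG − c·ΔT) = (+$214.54 million) / 0.8123 ≈ +$264 million.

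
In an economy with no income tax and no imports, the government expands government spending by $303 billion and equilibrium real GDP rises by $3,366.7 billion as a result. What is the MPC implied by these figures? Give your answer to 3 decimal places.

0.910

Implied spending multiplier k = ΔY/ΔG = 3,366.7/303 ≈ 11.1112.
Since k = 1/(1 − MPC), MPC = 1 − 1/k = 1 − ΔG/ΔY = 1 − 303/3,366.7 ≈ 0.910.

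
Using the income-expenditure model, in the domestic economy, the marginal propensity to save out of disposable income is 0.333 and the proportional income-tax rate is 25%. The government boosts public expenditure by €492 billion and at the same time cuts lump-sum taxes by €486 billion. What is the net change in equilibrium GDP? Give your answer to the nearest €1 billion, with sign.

+€1,633 billion

MPC = 1 − MPS = 1 − 0.333 = 0.667.
Expenditure multiplier = 1/(1 − c(1−t)) = 1/(1 − 0.667×0.75) = 1/0.49975 ≈ 2.001.
ΔG contributes k·ΔG = (+€492 billion) / 0.49975 ≈ +€984.5 billion.
ΔT of −€486 billion changes first-round spending by −c·ΔT = +€324.162 billion, contributing k·(−c·ΔT) = (+€324.162 billion) / 0.49975 ≈ +€648.6 billion.
Net ΔY = k(ΔG − c·ΔT) = (+€816.162 billion) / 0.49975 ≈ +€1,633 billion.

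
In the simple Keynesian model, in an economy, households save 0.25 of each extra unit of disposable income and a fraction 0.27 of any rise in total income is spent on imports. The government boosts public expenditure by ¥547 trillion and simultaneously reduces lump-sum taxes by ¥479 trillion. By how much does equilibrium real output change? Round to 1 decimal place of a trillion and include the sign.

+¥1,742.8 trillion

MPC = 1 − MPS = 1 − 0.25 = 0.75.
Expenditure multiplier = 1/(1 − c + m) = 1/(1 − 0.75 + 0.27) = 1/0.52 ≈ 1.923.
ΔG contributes k·ΔG = (+¥547 trillion) / 0.52 ≈ +¥1,051.9 trillion.
ΔT of −¥479 trillion changes first-round spending by −c·ΔT = +¥359.25 trillion, contributing k·(−c·ΔT) = (+¥359.25 trillion) / 0.52 ≈ +¥690.9 trillion.
Net ΔY = k(ΔG − c·ΔT) = (+¥906.25 trillion) / 0.52 ≈ +¥1,742.8 trillion.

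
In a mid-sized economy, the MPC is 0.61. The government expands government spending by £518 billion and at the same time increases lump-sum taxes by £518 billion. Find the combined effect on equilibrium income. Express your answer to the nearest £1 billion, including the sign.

+£518 billion

Expenditure multiplier = 1/(1 − MPC) = 1/(1 − 0.61) = 1/0.39 ≈ 2.564.
ΔG contributes k·ΔG = (+£518 billion) / 0.39 ≈ +£1,328.2 billion.
ΔT of +£518 billion changes first-round spending by −c·ΔT = −£315.98 billion, contributing k·(−c·ΔT) = (−£315.98 billion) / 0.39 ≈ −£810.2 billion.
With ΔG = ΔT and no other leakages, the balanced-budget multiplier is 1, so ΔY = ΔG = +£518 billion.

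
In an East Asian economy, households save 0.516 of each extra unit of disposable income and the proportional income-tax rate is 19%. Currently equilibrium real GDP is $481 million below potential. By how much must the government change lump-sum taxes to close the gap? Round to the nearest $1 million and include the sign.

MPC = 1 − MPS = 1 − 0.516 = 0.484.
Spending multiplier = 1/(1 − c(1−t)) = 1/(1 − 0.484×0.81) = 1/0.60796 ≈ 1.645.
Tax multiplier = −c·k = −0.484/0.60796 ≈ −0.796. Need ΔY = +$481 million, so ΔT = ΔY/(−c·k) = −(+$481 million) × 0.60796 / 0.484 ≈ −$604 million.
The government should cut lump-sum taxes by $604 million.

−$604 million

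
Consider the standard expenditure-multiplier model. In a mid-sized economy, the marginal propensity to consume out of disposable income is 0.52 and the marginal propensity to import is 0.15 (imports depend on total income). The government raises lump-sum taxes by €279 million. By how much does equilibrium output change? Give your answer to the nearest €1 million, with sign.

−€230 million

A lump-sum tax change of +€279 million shifts disposable income by −€279 million; first-round consumption changes by −c × ΔT = −0.52 × (+€279 million) = −€145.08 million.
Expenditure multiplier = 1/(1 − c + m) = 1/(1 − 0.52 + 0.15) = 1/0.63 ≈ 1.587.
The tax multiplier is −c × k ≈ −0.825, so ΔY = k × (−c·ΔT) = (−€145.08 million) / 0.63 ≈ −€230 million.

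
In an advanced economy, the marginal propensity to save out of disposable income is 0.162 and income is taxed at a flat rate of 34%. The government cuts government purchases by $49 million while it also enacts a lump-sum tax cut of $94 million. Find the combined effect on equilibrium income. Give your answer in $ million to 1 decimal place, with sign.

MPC = 1 − MPS = 1 − 0.162 = 0.838.
Expenditure multiplier = 1/(1 − c(1−t)) = 1/(1 − 0.838×0.66) = 1/0.44692 ≈ 2.238.
ΔG contributes k·ΔG = (−$49 million) / 0.44692 ≈ −$109.6 million.
ΔT of −$94 million changes first-round spending by −c·ΔT = +$78.772 million, contributing k·(−c·ΔT) = (+$78.772 million) / 0.44692 ≈ +$176.3 million.
Net ΔY = k(ΔG − c·ΔT) = (+$29.772 million) / 0.44692 ≈ +$66.6 million.

+$66.6 million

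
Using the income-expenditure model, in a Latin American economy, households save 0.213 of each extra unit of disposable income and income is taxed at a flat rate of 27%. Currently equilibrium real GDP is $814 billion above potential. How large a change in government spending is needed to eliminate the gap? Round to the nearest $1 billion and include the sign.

MPC = 1 − MPS = 1 − 0.213 = 0.787.
Spending multiplier = 1/(1 − c(1−t)) = 1/(1 − 0.787×0.73) = 1/0.42549 ≈ 2.35.
Need ΔY = −$814 billion, so ΔG = ΔY/k = (−$814 billion) × 0.42549 ≈ −$346 billion.
The government should cut government spending by $346 billion.

−$346 billion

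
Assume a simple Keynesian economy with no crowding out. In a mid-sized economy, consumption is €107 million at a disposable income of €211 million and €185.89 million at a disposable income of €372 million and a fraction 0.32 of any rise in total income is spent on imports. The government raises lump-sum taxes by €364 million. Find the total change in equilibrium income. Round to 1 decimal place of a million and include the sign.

MPC = ΔC/ΔYd = (185.89 − 107)/(372 − 211) = 78.89/161 = 0.49.
A lump-sum tax change of +€364 million shifts disposable income by −€364 million; first-round consumption changes by −c × ΔT = −0.49 × (+€364 million) = −€178.36 million.
Expenditure multiplier = 1/(1 − c + m) = 1/(1 − 0.49 + 0.32) = 1/0.83 ≈ 1.205.
The tax multiplier is −c × k ≈ −0.59, so ΔY = k × (−c·ΔT) = (−€178.36 million) / 0.83 ≈ −€214.9 million.

−€214.9 million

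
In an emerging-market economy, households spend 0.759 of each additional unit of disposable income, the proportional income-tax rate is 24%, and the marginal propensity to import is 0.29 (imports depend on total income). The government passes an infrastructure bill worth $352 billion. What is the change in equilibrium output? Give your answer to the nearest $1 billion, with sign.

+$494 billion

Expenditure multiplier = 1/(1 − c(1−t) + m) = 1/(1 − 0.759×0.76 + 0.29) = 1/0.71316 ≈ 1.402.
ΔY = k × ΔG = (+$352 billion) / 0.71316 ≈ +$494 billion.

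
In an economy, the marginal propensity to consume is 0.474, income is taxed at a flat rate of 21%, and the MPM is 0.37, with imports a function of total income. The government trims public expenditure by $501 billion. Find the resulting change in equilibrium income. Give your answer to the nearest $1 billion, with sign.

Government-spending multiplier = 1/(1 − c(1−t) + m) = 1/(1 − 0.474×0.79 + 0.37) = 1/0.99554 ≈ 1.004.
ΔY = k × ΔG = (−$501 billion) / 0.99554 ≈ −$503 billion.

−$503 billion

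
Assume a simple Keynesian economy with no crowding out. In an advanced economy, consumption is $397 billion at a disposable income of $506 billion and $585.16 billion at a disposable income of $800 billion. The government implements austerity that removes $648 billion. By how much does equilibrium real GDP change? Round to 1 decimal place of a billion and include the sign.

MPC = ΔC/ΔYd = (585.16 − 397)/(800 − 506) = 188.16/294 = 0.64.
Expenditure multiplier = 1/(1 − MPC) = 1/(1 − 0.64) = 1/0.36 ≈ 2.778.
ΔY = k × ΔG = (−$648 billion) / 0.36 = −$1,800 billion.

−$1,800.0 billion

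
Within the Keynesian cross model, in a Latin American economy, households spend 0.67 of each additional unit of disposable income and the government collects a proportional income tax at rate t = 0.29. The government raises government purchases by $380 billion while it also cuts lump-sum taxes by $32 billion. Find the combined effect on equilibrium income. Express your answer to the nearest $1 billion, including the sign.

+$766 billion

Expenditure multiplier = 1/(1 − c(1−t)) = 1/(1 − 0.67×0.71) = 1/0.5243 ≈ 1.907.
ΔG contributes k·ΔG = (+$380 billion) / 0.5243 ≈ +$724.8 billion.
ΔT of −$32 billion changes first-round spending by −c·ΔT = +$21.44 billion, contributing k·(−c·ΔT) = (+$21.44 billion) / 0.5243 ≈ +$40.9 billion.
Net ΔY = k(ΔG − c·ΔT) = (+$401.44 billion) / 0.5243 ≈ +$766 billion.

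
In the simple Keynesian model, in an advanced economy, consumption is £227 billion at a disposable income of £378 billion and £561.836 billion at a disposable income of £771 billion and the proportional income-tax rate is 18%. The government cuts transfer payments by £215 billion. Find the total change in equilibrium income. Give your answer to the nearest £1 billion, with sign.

−£608 billion

MPC = ΔC/ΔYd = (561.836 − 227)/(771 − 378) = 334.836/393 = 0.852.
The transfer change shifts disposable income by −£215 billion, so first-round consumption changes by c·ΔTR = 0.852 × (−£215 billion) = −£183.18 billion.
Expenditure multiplier = 1/(1 − c(1−t)) = 1/(1 − 0.852×0.82) = 1/0.30136 ≈ 3.318.
The transfer multiplier is c × k ≈ 2.827, so ΔY = k × (c·ΔTR) = (−£183.18 billion) / 0.30136 ≈ −£608 billion.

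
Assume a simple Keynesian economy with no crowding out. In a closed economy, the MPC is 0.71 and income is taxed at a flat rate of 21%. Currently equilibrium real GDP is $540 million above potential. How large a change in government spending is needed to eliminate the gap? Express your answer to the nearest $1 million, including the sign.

−$237 million

Spending multiplier = 1/(1 − c(1−t)) = 1/(1 − 0.71×0.79) = 1/0.4391 ≈ 2.277.
Need ΔY = −$540 million, so ΔG = ΔY/k = (−$540 million) × 0.4391 ≈ −$237 million.
The government should cut government spending by $237 million.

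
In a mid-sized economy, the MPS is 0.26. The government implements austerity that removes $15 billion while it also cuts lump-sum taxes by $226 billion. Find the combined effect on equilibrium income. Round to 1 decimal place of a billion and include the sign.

MPC = 1 − MPS = 1 − 0.26 = 0.74.
Expenditure multiplier = 1/(1 − MPC) = 1/(1 − 0.74) = 1/0.26 ≈ 3.846.
ΔG contributes k·ΔG = (−$15 billion) / 0.26 ≈ −$57.7 billion.
ΔT of −$226 billion changes first-round spending by −c·ΔT = +$167.24 billion, contributing k·(−c·ΔT) = (+$167.24 billion) / 0.26 ≈ +$643.2 billion.
Net ΔY = k(ΔG − c·ΔT) = (+$152.24 billion) / 0.26 ≈ +$585.5 billion.

+$585.5 billion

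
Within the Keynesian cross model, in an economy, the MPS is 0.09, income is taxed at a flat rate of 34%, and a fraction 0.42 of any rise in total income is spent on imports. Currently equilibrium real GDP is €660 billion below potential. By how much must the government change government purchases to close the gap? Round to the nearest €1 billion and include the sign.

+€541 billion

MPC = 1 − MPS = 1 − 0.09 = 0.91.
Spending multiplier = 1/(1 − c(1−t) + m) = 1/(1 − 0.91×0.66 + 0.42) = 1/0.8194 ≈ 1.22.
Need ΔY = +€660 billion, so ΔG = ΔY/k = (+€660 billion) × 0.8194 ≈ +€541 billion.
The government should increase government purchases by €541 billion.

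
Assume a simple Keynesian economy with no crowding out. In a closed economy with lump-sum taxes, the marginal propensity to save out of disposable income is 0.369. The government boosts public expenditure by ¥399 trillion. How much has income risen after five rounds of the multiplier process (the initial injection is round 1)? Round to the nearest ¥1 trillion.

MPC = 1 − MPS = 1 − 0.369 = 0.631.
Round 1 adds ΔG = ¥399 trillion; each later round is MPC = 0.631 times the previous.
After 5 rounds: 399 + 251.769 + 158.866239 + 100.244596809 + 63.254340586479 = ΔG·(1 − c^5)/(1 − c) = 399 × (1 − 0.100033806792151)/0.369 ≈ ¥973 trillion.

¥973 trillion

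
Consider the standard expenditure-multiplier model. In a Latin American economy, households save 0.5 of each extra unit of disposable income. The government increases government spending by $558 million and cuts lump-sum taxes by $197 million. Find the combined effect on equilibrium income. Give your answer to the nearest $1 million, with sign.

+$1,313 million

MPC = 1 − MPS = 1 − 0.5 = 0.5.
Expenditure multiplier = 1/(1 − MPC) = 1/(1 − 0.5) = 1/0.5 = 2.
ΔG contributes k·ΔG = (+$558 million) / 0.5 = +$1,116 million.
ΔT of −$197 million changes first-round spending by −c·ΔT = +$98.5 million, contributing k·(−c·ΔT) = (+$98.5 million) / 0.5 = +$197 million.
Net ΔY = k(ΔG − c·ΔT) = (+$656.5 million) / 0.5 = +$1,313 million.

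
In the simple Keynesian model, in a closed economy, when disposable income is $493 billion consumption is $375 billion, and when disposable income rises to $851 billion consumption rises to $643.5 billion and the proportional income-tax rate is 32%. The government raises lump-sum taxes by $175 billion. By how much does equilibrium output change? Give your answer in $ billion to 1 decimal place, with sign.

−$267.9 billion

MPC = ΔC/ΔYd = (643.5 − 375)/(851 − 493) = 268.5/358 = 0.75.
A lump-sum tax change of +$175 billion shifts disposable income by −$175 billion; first-round consumption changes by −c × ΔT = −0.75 × (+$175 billion) = −$131.25 billion.
Expenditure multiplier = 1/(1 − c(1−t)) = 1/(1 − 0.75×0.68) = 1/0.49 ≈ 2.041.
The tax multiplier is −c × k ≈ −1.531, so ΔY = k × (−c·ΔT) = (−$131.25 billion) / 0.49 ≈ −$267.9 billion.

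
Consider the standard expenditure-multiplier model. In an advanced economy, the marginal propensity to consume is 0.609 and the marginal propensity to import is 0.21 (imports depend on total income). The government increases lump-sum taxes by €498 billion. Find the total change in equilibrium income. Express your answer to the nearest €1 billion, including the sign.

A lump-sum tax change of +€498 billion shifts disposable income by −€498 billion; first-round consumption changes by −c × ΔT = −0.609 × (+€498 billion) = −€303.282 billion.
Expenditure multiplier = 1/(1 − c + m) = 1/(1 − 0.609 + 0.21) = 1/0.601 ≈ 1.664.
The tax multiplier is −c × k ≈ −1.013, so ΔY = k × (−c·ΔT) = (−€303.282 billion) / 0.601 ≈ −€505 billion.

−€505 billion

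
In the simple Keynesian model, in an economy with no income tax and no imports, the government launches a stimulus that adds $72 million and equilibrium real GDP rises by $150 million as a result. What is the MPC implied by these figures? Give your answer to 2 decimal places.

0.52

Implied spending multiplier k = ΔY/ΔG = 150/72 ≈ 2.0833.
Since k = 1/(1 − MPC), MPC = 1 − 1/k = 1 − ΔG/ΔY = 1 − 72/150 = 0.52.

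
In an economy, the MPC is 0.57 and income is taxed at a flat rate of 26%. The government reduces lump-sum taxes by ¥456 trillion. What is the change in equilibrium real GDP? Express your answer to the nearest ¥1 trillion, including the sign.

A lump-sum tax change of −¥456 trillion shifts disposable income by +¥456 trillion; first-round consumption changes by −c × ΔT = −0.57 × (−¥456 trillion) = +¥259.92 trillion.
Expenditure multiplier = 1/(1 − c(1−t)) = 1/(1 − 0.57×0.74) = 1/0.5782 ≈ 1.73.
The tax multiplier is −c × k ≈ −0.986, so ΔY = k × (−c·ΔT) = (+¥259.92 trillion) / 0.5782 ≈ +¥450 trillion.

+¥450 trillion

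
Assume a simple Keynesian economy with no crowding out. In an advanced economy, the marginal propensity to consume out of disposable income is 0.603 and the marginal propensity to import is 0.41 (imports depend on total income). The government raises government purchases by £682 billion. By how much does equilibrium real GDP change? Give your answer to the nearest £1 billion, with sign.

+£845 billion

Spending multiplier = 1/(1 − c + m) = 1/(1 − 0.603 + 0.41) = 1/0.807 ≈ 1.239.
ΔY = k × ΔG = (+£682 billion) / 0.807 ≈ +£845 billion.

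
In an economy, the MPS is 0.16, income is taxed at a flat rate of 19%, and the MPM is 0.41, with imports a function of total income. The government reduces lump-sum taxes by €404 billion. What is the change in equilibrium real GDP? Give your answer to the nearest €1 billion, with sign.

MPC = 1 − MPS = 1 − 0.16 = 0.84.
A lump-sum tax change of −€404 billion shifts disposable income by +€404 billion; first-round consumption changes by −c × ΔT = −0.84 × (−€404 billion) = +€339.36 billion.
Expenditure multiplier = 1/(1 − c(1−t) + m) = 1/(1 − 0.84×0.81 + 0.41) = 1/0.7296 ≈ 1.371.
The tax multiplier is −c × k ≈ −1.151, so ΔY = k × (−c·ΔT) = (+€339.36 billion) / 0.7296 ≈ +€465 billion.

+€465 billion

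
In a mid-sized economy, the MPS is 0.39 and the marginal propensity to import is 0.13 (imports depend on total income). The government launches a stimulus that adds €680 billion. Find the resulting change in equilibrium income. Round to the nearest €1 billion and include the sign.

MPC = 1 − MPS = 1 − 0.39 = 0.61.
Spending multiplier = 1/(1 − c + m) = 1/(1 − 0.61 + 0.13) = 1/0.52 ≈ 1.923.
ΔY = k × ΔG = (+€680 billion) / 0.52 ≈ +€1,308 billion.

+€1,308 billion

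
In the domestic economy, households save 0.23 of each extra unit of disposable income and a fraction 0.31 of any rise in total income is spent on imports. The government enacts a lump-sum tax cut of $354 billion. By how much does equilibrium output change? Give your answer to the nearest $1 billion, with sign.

+$505 billion

MPC = 1 − MPS = 1 − 0.23 = 0.77.
A lump-sum tax change of −$354 billion shifts disposable income by +$354 billion; first-round consumption changes by −c × ΔT = −0.77 × (−$354 billion) = +$272.58 billion.
Expenditure multiplier = 1/(1 − c + m) = 1/(1 − 0.77 + 0.31) = 1/0.54 ≈ 1.852.
The tax multiplier is −c × k ≈ −1.426, so ΔY = k × (−c·ΔT) = (+$272.58 billion) / 0.54 ≈ +$505 billion.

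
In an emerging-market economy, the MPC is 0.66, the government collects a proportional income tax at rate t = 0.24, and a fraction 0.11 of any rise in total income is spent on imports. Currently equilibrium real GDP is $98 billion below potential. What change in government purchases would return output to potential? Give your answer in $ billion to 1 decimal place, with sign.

Spending multiplier = 1/(1 − c(1−t) + m) = 1/(1 − 0.66×0.76 + 0.11) = 1/0.6084 ≈ 1.644.
Need ΔY = +$98 billion, so ΔG = ΔY/k = (+$98 billion) × 0.6084 ≈ +$59.6 billion.
The government should increase government purchases by $59.6 billion.

+$59.6 billion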